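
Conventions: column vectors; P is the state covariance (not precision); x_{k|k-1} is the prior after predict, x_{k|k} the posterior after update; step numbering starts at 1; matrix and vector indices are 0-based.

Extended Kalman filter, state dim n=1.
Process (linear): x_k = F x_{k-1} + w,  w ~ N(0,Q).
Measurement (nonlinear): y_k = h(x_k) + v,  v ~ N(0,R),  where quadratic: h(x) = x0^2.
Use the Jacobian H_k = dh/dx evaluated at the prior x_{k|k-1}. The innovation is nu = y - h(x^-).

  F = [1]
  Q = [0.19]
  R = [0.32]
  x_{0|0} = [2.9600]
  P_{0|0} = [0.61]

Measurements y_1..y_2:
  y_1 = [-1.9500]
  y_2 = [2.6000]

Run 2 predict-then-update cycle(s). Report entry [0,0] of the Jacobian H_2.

step 1: x^-=[2.9600]  P^-=[0.8000]  H_jac=[5.9200]  S=[28.3571]  K=[0.1670]  nu=[-10.7116]  x^+=[1.1710]  P^+=[0.0090]
step 2: x^-=[1.1710]  P^-=[0.1990]  H_jac=[2.3421]  S=[1.4117]  K=[0.3302]  nu=[1.2287]  x^+=[1.5767]  P^+=[0.0451]

H_jac[0,0] = 2.3421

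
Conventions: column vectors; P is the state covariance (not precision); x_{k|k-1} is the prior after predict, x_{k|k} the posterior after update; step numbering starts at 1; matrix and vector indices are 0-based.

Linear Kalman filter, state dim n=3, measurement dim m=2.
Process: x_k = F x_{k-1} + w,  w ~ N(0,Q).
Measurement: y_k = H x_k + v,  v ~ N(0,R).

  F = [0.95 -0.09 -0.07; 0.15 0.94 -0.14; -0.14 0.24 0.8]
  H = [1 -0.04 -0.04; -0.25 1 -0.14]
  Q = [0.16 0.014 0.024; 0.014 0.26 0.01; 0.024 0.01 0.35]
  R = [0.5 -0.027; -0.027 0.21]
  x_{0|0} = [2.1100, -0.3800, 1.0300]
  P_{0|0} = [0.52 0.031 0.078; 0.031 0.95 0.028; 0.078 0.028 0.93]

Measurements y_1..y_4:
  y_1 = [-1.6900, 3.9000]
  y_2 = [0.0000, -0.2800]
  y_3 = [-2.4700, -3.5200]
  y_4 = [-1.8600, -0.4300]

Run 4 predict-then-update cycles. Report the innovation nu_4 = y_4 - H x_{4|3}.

innov = [-0.5969, 2.1409]

step 1: x^-=[1.9666, -0.1849, 0.4374]  P^-=[0.6262 0.0314 -0.0527; 0.0314 1.1274 0.1373; -0.0527 0.1373 1.0013]  S=[1.1318 -0.1892; -0.1892 1.3384]  K=[0.5524 -0.0099; 0.1234 0.8396; -0.0876 -0.0047]  nu=[-3.6465, 4.6378]  x^+=[-0.0937, 3.2591, 0.7351]  P^+=[0.2787 0.0529 0.0017; 0.0529 0.2059 0.1408; 0.0017 0.1408 0.9927]
step 2: x^-=[-0.4338, 2.9465, 1.3834]  P^-=[0.4105 0.0848 -0.0716; 0.0848 0.4455 0.0357; -0.0716 0.0357 1.0528]  S=[0.9120 -0.0478; -0.0478 0.6443]  K=[0.4507 0.0214; 0.1064 0.6586; -0.1344 -0.1555]  nu=[0.6070, -3.1413]  x^+=[-0.2273, 0.9423, 1.7903]  P^+=[0.2259 0.0463 -0.0177; 0.0463 0.1624 0.1097; -0.0177 0.1097 1.0228]
step 3: x^-=[-0.4260, 0.6010, 1.6902]  P^-=[0.3660 0.0799 -0.0791; 0.0799 0.4135 -0.0007; -0.0791 -0.0007 1.0613]  S=[0.8683 -0.0381; -0.0381 0.6219]  K=[0.4226 0.0250; 0.1011 0.6391; -0.1494 -0.2175]  nu=[-1.9523, -3.9909]  x^+=[-1.3510, -2.1470, 2.8498]  P^+=[0.2114 0.0433 -0.0245; 0.0433 0.1555 0.0943; -0.0245 0.0943 1.0150]
step 4: x^-=[-1.2897, -2.6198, 1.9537]  P^-=[0.3540 0.0775 -0.0811; 0.0775 0.4105 -0.0128; -0.0811 -0.0128 1.0515]  S=[0.8566 -0.0368; -0.0368 0.6224]  K=[0.4145 0.0250; 0.0992 0.6371; -0.1532 -0.2336]  nu=[-0.5969, 2.1409]  x^+=[-1.4836, -1.3150, 1.5451]  P^+=[0.2072 0.0421 -0.0268; 0.0421 0.1540 0.0884; -0.0268 0.0884 1.0001]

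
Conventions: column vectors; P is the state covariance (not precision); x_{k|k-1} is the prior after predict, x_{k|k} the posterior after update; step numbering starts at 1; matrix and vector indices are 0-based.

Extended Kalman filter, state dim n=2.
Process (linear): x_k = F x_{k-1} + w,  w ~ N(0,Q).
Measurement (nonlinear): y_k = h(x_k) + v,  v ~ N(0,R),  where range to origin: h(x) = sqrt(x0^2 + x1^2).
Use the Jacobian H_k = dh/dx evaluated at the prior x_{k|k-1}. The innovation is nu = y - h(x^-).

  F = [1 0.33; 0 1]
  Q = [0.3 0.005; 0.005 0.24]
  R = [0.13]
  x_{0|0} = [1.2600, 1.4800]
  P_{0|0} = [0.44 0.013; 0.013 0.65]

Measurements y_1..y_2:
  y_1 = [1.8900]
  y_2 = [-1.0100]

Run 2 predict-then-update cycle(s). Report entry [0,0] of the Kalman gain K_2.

K[0,0] = 0.6241

step 1: x^-=[1.7484, 1.4800]  P^-=[0.8194 0.2325; 0.2325 0.8900]  H_jac=[0.7633 0.6461]  S=[1.2082]  K=[0.6420; 0.6228]  nu=[-0.4007]  x^+=[1.4912, 1.2304]  P^+=[0.3214 -0.2506; -0.2506 0.4213]
step 2: x^-=[1.8972, 1.2304]  P^-=[0.5020 -0.1065; -0.1065 0.6613]  H_jac=[0.8390 0.5441]  S=[0.5819]  K=[0.6241; 0.4648]  nu=[-3.2713]  x^+=[-0.1445, -0.2902]  P^+=[0.2753 -0.2753; -0.2753 0.5356]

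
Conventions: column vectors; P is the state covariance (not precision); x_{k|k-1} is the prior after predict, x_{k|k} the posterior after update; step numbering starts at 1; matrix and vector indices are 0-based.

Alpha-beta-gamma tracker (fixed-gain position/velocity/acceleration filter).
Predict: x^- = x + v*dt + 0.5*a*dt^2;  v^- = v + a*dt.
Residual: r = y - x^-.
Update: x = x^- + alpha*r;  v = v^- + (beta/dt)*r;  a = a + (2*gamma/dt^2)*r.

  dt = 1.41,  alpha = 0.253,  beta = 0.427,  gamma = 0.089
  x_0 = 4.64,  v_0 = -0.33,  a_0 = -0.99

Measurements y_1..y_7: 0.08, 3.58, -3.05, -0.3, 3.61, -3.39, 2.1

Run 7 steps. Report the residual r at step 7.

resid = -3.8094

step 1: x_pred=3.1906  r=-3.1106  x^+=2.4036  v^+=-2.6679  a^+=-1.2685
step 2: x_pred=-2.6191  r=6.1991  x^+=-1.0507  v^+=-2.5792  a^+=-0.7135
step 3: x_pred=-5.3966  r=2.3466  x^+=-4.8029  v^+=-2.8745  a^+=-0.5034
step 4: x_pred=-9.3564  r=9.0564  x^+=-7.0651  v^+=-0.8417  a^+=0.3075
step 5: x_pred=-7.9463  r=11.5563  x^+=-5.0226  v^+=3.0915  a^+=1.3421
step 6: x_pred=0.6706  r=-4.0606  x^+=-0.3567  v^+=3.7542  a^+=0.9786
step 7: x_pred=5.9094  r=-3.8094  x^+=4.9456  v^+=3.9804  a^+=0.6375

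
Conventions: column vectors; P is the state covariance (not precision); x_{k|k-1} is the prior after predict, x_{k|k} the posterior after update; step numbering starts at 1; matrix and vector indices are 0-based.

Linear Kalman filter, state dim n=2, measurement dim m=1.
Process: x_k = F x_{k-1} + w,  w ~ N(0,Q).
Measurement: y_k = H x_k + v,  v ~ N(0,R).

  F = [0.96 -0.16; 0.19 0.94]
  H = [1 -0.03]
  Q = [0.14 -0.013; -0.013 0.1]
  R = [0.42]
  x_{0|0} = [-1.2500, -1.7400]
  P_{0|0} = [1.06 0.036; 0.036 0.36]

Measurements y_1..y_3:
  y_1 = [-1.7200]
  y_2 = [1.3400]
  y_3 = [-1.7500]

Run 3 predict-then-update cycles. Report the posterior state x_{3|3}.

x_post = [-0.5978, -1.8170]

step 1: x^-=[-0.9216, -1.8731]  P^-=[1.1151 0.1576; 0.1576 0.4692]  S=[1.5260]  K=[0.7276; 0.0940]  nu=[-0.8546]  x^+=[-1.5434, -1.9535]  P^+=[0.3072 0.0532; 0.0532 0.4557]
step 2: x^-=[-1.1691, -2.1295]  P^-=[0.4184 0.0209; 0.0209 0.5328]  S=[0.8377]  K=[0.4988; 0.0058]  nu=[2.4452]  x^+=[0.0505, -2.1153]  P^+=[0.2100 0.0184; 0.0184 0.5327]
step 3: x^-=[0.3869, -1.9788]  P^-=[0.3416 -0.0387; -0.0387 0.5849]  S=[0.7644]  K=[0.4483; -0.0736]  nu=[-2.1963]  x^+=[-0.5978, -1.8170]  P^+=[0.1879 -0.0135; -0.0135 0.5807]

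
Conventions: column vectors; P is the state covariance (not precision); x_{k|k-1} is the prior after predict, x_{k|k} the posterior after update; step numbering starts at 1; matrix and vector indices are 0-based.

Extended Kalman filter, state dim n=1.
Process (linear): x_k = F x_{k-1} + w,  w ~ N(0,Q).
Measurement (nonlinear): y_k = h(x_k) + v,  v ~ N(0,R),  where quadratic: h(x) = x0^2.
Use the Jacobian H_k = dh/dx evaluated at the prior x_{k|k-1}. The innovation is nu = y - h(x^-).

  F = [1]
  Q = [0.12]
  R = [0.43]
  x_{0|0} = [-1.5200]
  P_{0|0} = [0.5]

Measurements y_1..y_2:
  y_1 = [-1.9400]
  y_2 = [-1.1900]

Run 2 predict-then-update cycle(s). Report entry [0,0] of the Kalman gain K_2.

step 1: x^-=[-1.5200]  P^-=[0.6200]  H_jac=[-3.0400]  S=[6.1598]  K=[-0.3060]  nu=[-4.2504]  x^+=[-0.2194]  P^+=[0.0433]
step 2: x^-=[-0.2194]  P^-=[0.1633]  H_jac=[-0.4389]  S=[0.4615]  K=[-0.1553]  nu=[-1.2382]  x^+=[-0.0272]  P^+=[0.1522]

K[0,0] = -0.1553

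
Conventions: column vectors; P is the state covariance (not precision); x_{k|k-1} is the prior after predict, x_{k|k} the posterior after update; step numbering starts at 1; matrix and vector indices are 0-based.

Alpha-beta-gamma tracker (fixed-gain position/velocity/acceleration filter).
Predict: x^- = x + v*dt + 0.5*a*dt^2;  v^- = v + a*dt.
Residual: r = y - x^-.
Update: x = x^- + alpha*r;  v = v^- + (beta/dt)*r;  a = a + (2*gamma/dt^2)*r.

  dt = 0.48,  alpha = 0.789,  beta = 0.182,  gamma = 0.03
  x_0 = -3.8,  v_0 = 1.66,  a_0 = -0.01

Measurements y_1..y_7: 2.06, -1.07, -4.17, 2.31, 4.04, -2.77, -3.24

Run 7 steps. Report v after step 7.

v_post = -1.1679

step 1: x_pred=-3.0044  r=5.0644  x^+=0.9914  v^+=3.5754  a^+=1.3088
step 2: x_pred=2.8584  r=-3.9284  x^+=-0.2411  v^+=2.7142  a^+=0.2858
step 3: x_pred=1.0946  r=-5.2646  x^+=-3.0592  v^+=0.8552  a^+=-1.0852
step 4: x_pred=-2.7737  r=5.0837  x^+=1.2373  v^+=2.2619  a^+=0.2387
step 5: x_pred=2.3505  r=1.6895  x^+=3.6835  v^+=3.0170  a^+=0.6787
step 6: x_pred=5.2099  r=-7.9799  x^+=-1.0862  v^+=0.3171  a^+=-1.3994
step 7: x_pred=-1.0953  r=-2.1447  x^+=-2.7875  v^+=-1.1679  a^+=-1.9580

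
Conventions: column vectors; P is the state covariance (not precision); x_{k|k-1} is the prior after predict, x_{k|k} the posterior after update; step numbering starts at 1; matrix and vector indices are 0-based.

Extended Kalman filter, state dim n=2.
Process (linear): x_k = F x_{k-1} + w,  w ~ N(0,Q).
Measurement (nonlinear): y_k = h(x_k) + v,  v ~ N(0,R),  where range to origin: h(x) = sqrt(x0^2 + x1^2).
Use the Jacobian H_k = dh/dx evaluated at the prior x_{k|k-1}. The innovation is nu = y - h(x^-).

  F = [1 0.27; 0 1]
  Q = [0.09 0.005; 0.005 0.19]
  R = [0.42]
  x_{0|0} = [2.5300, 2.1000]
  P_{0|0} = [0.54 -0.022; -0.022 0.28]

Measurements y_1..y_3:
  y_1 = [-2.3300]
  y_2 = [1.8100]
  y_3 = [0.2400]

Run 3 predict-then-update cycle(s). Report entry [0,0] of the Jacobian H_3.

H_jac[0,0] = 0.1791

step 1: x^-=[3.0970, 2.1000]  P^-=[0.6385 0.0586; 0.0586 0.4700]  H_jac=[0.8277 0.5612]  S=[1.0599]  K=[0.5297; 0.2946]  nu=[-6.0718]  x^+=[-0.1190, 0.3111]  P^+=[0.3412 -0.1068; -0.1068 0.3780]
step 2: x^-=[-0.0350, 0.3111]  P^-=[0.4011 0.0003; 0.0003 0.5680]  H_jac=[-0.1119 0.9937]  S=[0.9858]  K=[-0.0453; 0.5725]  nu=[1.4970]  x^+=[-0.1028, 1.1681]  P^+=[0.3991 0.0258; 0.0258 0.2449]
step 3: x^-=[0.2126, 1.1681]  P^-=[0.5208 0.0969; 0.0969 0.4349]  H_jac=[0.1791 0.9838]  S=[0.8918]  K=[0.2115; 0.4992]  nu=[-0.9473]  x^+=[0.0123, 0.6952]  P^+=[0.4809 0.0027; 0.0027 0.2126]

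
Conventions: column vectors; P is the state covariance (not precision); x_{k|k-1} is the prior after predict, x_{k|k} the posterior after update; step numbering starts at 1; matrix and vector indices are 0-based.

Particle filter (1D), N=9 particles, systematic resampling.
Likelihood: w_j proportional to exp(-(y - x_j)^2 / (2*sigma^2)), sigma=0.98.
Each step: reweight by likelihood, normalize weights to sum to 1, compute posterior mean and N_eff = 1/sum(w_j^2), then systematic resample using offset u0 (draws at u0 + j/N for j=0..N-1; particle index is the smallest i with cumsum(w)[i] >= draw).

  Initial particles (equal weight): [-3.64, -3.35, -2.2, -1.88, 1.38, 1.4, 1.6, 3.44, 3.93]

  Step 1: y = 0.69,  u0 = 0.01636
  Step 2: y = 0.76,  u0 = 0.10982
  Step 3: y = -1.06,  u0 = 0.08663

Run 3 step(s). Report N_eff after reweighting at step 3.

step 1: w=[0.0000, 0.0001, 0.0057, 0.0142, 0.3441, 0.3391, 0.2864, 0.0086, 0.0019]  mean=1.4052  Neff=3.1675  idx=[3, 4, 4, 4, 5, 5, 5, 6, 6]
step 2: w=[0.0042, 0.1301, 0.1301, 0.1301, 0.1284, 0.1284, 0.1284, 0.1101, 0.1101]  mean=1.4224  Neff=8.0307  idx=[1, 2, 3, 4, 5, 6, 6, 7, 8]
step 3: w=[0.1263, 0.1263, 0.1263, 0.1200, 0.1200, 0.1200, 0.1200, 0.0704, 0.0704]  mean=1.4206  Neff=8.6630  idx=[0, 1, 2, 3, 4, 5, 6, 7, 8]

N_eff = 8.6630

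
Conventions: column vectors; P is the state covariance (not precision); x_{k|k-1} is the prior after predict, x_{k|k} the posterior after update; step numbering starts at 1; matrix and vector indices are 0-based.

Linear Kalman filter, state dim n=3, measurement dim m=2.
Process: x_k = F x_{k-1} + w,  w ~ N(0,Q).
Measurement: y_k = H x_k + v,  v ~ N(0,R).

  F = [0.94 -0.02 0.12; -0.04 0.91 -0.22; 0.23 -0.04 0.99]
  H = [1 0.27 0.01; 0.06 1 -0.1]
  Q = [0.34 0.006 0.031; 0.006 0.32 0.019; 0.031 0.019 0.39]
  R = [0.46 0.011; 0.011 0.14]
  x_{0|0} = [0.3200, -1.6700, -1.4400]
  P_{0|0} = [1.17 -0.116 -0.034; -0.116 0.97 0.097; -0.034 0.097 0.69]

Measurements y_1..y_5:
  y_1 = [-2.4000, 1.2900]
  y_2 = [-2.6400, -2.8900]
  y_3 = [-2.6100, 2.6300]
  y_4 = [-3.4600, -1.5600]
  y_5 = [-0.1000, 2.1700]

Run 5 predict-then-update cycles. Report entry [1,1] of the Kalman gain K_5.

K[1,1] = 0.7315

step 1: x^-=[0.1614, -1.2157, -1.2852]  P^-=[1.3804 -0.1550 0.3366; -0.1550 1.1275 -0.1105; 0.3366 -0.1105 1.1087]  S=[1.8451 0.2081; 0.2081 1.2831]  K=[0.7503 -0.2041; -0.0192 0.8833; 0.1935 -0.1882]  nu=[-2.2203, 2.3675]  x^+=[-1.9878, 0.9181, -2.1604]  P^+=[0.3520 -0.0357 0.0571; -0.0357 0.1329 0.0733; 0.0571 0.0733 1.0093]
step 2: x^-=[-2.1461, 1.3902, -2.6327]  P^-=[0.6794 -0.0706 0.2815; -0.0706 0.4537 -0.1549; 0.2815 -0.1549 1.4189]  S=[1.1393 0.0757; 0.0757 0.6295]  K=[0.5930 -0.1635; -0.0050 0.7393; 0.2544 -0.4753]  nu=[-0.8429, -4.4147]  x^+=[-1.9241, -1.8692, -0.7490]  P^+=[0.2767 -0.0245 0.0852; -0.0245 0.1102 0.0533; 0.0852 0.0533 1.2213]
step 3: x^-=[-1.8611, -1.4593, -1.1092]  P^-=[0.6220 -0.0716 0.3174; -0.0716 0.4528 -0.2179; 0.3174 -0.2179 1.6368]  S=[1.0817 0.0684; 0.0684 0.6426]  K=[0.5704 -0.1634; -0.0014 0.7320; 0.2917 -0.5953]  nu=[-0.3438, 4.0900]  x^+=[-2.7254, 1.5352, -3.6442]  P^+=[0.2656 -0.0224 0.1013; -0.0224 0.1086 0.0479; 0.1013 0.0479 1.3408]
step 4: x^-=[-3.0299, 2.3078, -4.2960]  P^-=[0.6175 -0.0765 0.3447; -0.0765 0.4595 -0.2497; 0.3447 -0.2497 1.7611]  S=[1.0754 0.0626; 0.0626 0.6560]  K=[0.5679 -0.1669; -0.0007 0.7316; 0.3118 -0.6474]  nu=[-1.0102, -4.1156]  x^+=[-2.9167, -0.7026, -1.9466]  P^+=[0.2643 -0.0220 0.1096; -0.0220 0.1084 0.0469; 0.1096 0.0469 1.4069]
step 5: x^-=[-2.9612, -0.0945, -2.5698]  P^-=[0.6191 -0.0798 0.3601; -0.0798 0.4631 -0.2657; 0.3601 -0.2657 1.8296]  S=[1.0758 0.0590; 0.0590 0.6628]  K=[0.5681 -0.1692; -0.0005 0.7315; 0.3220 -0.6729]  nu=[2.9125, 2.1852]  x^+=[-1.6763, 1.5025, -3.1024]  P^+=[0.2643 -0.0219 0.1136; -0.0219 0.1084 0.0469; 0.1136 0.0469 1.4435]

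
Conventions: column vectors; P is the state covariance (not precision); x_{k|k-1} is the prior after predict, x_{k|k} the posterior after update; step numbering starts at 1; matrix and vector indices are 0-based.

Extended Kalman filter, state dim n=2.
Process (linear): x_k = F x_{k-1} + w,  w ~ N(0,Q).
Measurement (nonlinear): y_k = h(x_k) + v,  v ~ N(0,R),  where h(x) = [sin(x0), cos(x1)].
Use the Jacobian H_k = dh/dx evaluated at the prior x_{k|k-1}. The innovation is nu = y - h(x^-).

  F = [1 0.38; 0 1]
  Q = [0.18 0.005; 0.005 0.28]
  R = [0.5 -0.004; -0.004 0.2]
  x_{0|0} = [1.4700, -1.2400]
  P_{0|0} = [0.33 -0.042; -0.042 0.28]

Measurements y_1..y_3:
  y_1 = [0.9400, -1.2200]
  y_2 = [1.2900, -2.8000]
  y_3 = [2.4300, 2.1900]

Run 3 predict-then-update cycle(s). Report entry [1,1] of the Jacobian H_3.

step 1: x^-=[0.9988, -1.2400]  P^-=[0.5185 0.0694; 0.0694 0.5600]  H_jac=[0.5413 0.0000; 0.0000 0.9458]  S=[0.6519 0.0315; 0.0315 0.7009]  K=[0.4269 0.0744; 0.0211 0.7547]  nu=[0.0992, -1.5448]  x^+=[0.9261, -2.4037]  P^+=[0.3938 0.0139; 0.0139 0.1595]
step 2: x^-=[0.0127, -2.4037]  P^-=[0.6074 0.0795; 0.0795 0.4395]  H_jac=[0.9999 0.0000; 0.0000 0.6727]  S=[1.1073 0.0495; 0.0495 0.3989]  K=[0.5455 0.0664; 0.0389 0.7364]  nu=[1.2773, -2.0601]  x^+=[0.5726, -3.8710]  P^+=[0.2725 0.0165; 0.0165 0.2187]
step 3: x^-=[-0.8983, -3.8710]  P^-=[0.4967 0.1046; 0.1046 0.4987]  H_jac=[0.6229 0.0000; 0.0000 -0.6664]  S=[0.6927 -0.0474; -0.0474 0.4215]  K=[0.4387 -0.1160; 0.0404 -0.7840]  nu=[3.2123, 2.9356]  x^+=[0.1701, -6.0426]  P^+=[0.3529 0.0375; 0.0375 0.2355]

H_jac[1,1] = -0.6664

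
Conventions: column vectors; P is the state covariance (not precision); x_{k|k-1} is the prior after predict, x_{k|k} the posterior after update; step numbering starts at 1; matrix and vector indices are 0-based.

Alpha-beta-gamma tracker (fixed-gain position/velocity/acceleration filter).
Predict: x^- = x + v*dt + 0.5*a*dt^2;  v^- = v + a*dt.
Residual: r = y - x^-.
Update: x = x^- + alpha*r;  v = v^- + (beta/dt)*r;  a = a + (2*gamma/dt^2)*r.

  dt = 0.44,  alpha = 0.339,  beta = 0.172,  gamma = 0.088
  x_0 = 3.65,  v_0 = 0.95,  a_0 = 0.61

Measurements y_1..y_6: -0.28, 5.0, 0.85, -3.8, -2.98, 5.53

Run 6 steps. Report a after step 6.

step 1: x_pred=4.1270  r=-4.4070  x^+=2.6331  v^+=-0.5044  a^+=-3.3964
step 2: x_pred=2.0824  r=2.9176  x^+=3.0714  v^+=-0.8582  a^+=-0.7440
step 3: x_pred=2.6218  r=-1.7718  x^+=2.0212  v^+=-1.8782  a^+=-2.3547
step 4: x_pred=0.9668  r=-4.7668  x^+=-0.6491  v^+=-4.7777  a^+=-6.6882
step 5: x_pred=-3.3987  r=0.4187  x^+=-3.2568  v^+=-7.5568  a^+=-6.3075
step 6: x_pred=-7.1924  r=12.7224  x^+=-2.8795  v^+=-5.3588  a^+=5.2583

a_post = 5.2583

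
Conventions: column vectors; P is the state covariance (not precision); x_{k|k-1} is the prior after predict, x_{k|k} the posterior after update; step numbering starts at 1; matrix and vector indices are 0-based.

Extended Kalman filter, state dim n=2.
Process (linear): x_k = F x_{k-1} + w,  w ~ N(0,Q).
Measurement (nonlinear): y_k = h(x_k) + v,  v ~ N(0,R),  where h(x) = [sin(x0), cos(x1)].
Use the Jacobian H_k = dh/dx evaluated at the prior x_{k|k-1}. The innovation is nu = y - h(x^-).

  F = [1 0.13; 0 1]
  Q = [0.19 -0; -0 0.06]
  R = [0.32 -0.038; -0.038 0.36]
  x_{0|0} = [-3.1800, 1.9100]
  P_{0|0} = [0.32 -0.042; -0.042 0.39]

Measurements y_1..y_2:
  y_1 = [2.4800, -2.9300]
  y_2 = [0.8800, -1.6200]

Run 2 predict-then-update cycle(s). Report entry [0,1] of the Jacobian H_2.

H_jac[0,1] = 0.0000

step 1: x^-=[-2.9317, 1.9100]  P^-=[0.5057 0.0087; 0.0087 0.4500]  H_jac=[-0.9781 0.0000; 0.0000 -0.9430]  S=[0.8037 -0.0300; -0.0300 0.7602]  K=[-0.6167 -0.0351; -0.0315 -0.5595]  nu=[2.6884, -2.5973]  x^+=[-4.4983, 3.2785]  P^+=[0.2004 -0.0114; -0.0114 0.2123]
step 2: x^-=[-4.0721, 3.2785]  P^-=[0.3910 0.0162; 0.0162 0.2723]  H_jac=[-0.5974 0.0000; 0.0000 0.1365]  S=[0.4596 -0.0393; -0.0393 0.3651]  K=[-0.5125 -0.0492; -0.0124 0.1005]  nu=[0.0781, -0.6294]  x^+=[-4.0812, 3.2143]  P^+=[0.2714 0.0130; 0.0130 0.2685]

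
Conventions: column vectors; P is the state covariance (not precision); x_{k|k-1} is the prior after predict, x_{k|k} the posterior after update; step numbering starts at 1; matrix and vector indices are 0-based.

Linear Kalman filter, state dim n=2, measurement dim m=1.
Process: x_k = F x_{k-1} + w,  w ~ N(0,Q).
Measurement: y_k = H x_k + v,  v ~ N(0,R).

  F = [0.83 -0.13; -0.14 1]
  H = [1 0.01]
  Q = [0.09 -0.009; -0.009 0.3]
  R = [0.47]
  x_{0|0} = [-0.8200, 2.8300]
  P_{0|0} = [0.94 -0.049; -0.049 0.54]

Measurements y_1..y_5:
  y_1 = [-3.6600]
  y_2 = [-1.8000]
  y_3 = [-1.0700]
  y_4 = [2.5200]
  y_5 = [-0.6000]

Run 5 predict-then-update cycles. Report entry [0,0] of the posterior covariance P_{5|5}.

step 1: x^-=[-1.0485, 2.9448]  P^-=[0.7573 -0.2300; -0.2300 0.8721]  S=[1.2228]  K=[0.6174; -0.1810]  nu=[-2.6409]  x^+=[-2.6791, 3.4227]  P^+=[0.2911 -0.0934; -0.0934 0.8321]
step 2: x^-=[-2.6686, 3.7978]  P^-=[0.3248 -0.2302; -0.2302 1.1640]  S=[0.7903]  K=[0.4080; -0.2766]  nu=[0.8306]  x^+=[-2.3297, 3.5681]  P^+=[0.1932 -0.1410; -0.1410 1.1035]
step 3: x^-=[-2.3975, 3.8942]  P^-=[0.2722 -0.2945; -0.2945 1.4468]  S=[0.7364]  K=[0.3656; -0.3803]  nu=[1.2885]  x^+=[-1.9264, 3.4042]  P^+=[0.1737 -0.1921; -0.1921 1.3403]
step 4: x^-=[-2.0415, 3.6739]  P^-=[0.2738 -0.3664; -0.3664 1.6975]  S=[0.7366]  K=[0.3667; -0.4743]  nu=[4.5247]  x^+=[-0.3822, 1.5277]  P^+=[0.1747 -0.2383; -0.2383 1.5317]
step 5: x^-=[-0.5158, 1.5812]  P^-=[0.2877 -0.4305; -0.4305 1.9019]  S=[0.7493]  K=[0.3782; -0.5492]  nu=[-0.1000]  x^+=[-0.5536, 1.6361]  P^+=[0.1805 -0.2749; -0.2749 1.6759]

P_post[0,0] = 0.1805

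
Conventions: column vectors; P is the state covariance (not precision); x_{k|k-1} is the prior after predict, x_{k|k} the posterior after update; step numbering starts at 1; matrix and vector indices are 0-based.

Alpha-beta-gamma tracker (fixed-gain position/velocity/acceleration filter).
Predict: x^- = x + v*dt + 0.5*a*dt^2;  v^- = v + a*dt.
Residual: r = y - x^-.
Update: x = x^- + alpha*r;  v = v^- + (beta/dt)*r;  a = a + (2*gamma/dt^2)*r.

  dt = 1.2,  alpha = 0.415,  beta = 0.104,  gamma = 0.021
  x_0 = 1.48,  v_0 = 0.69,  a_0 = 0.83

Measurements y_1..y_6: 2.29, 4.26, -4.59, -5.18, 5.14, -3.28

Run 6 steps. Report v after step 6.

v_post = 1.3295

step 1: x_pred=2.9056  r=-0.6156  x^+=2.6501  v^+=1.6326  a^+=0.8120
step 2: x_pred=5.1940  r=-0.9340  x^+=4.8064  v^+=2.5262  a^+=0.7848
step 3: x_pred=8.4028  r=-12.9928  x^+=3.0108  v^+=2.3419  a^+=0.4058
step 4: x_pred=6.1133  r=-11.2933  x^+=1.4266  v^+=1.8501  a^+=0.0765
step 5: x_pred=3.7018  r=1.4382  x^+=4.2986  v^+=2.0665  a^+=0.1184
step 6: x_pred=6.8637  r=-10.1437  x^+=2.6541  v^+=1.3295  a^+=-0.1775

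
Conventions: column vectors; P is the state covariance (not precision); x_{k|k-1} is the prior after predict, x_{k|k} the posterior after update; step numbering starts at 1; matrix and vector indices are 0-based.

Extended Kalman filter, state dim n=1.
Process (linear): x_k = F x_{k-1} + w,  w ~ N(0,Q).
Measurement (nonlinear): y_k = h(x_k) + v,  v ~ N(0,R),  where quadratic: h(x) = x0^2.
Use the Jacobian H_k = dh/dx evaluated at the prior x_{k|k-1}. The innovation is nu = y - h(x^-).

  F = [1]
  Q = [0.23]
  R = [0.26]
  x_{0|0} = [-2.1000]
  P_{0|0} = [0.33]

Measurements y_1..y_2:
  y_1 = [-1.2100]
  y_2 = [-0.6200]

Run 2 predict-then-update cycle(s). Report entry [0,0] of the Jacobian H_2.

H_jac[0,0] = -1.5924

step 1: x^-=[-2.1000]  P^-=[0.5600]  H_jac=[-4.2000]  S=[10.1384]  K=[-0.2320]  nu=[-5.6200]  x^+=[-0.7962]  P^+=[0.0144]
step 2: x^-=[-0.7962]  P^-=[0.2444]  H_jac=[-1.5924]  S=[0.8797]  K=[-0.4424]  nu=[-1.2540]  x^+=[-0.2415]  P^+=[0.0722]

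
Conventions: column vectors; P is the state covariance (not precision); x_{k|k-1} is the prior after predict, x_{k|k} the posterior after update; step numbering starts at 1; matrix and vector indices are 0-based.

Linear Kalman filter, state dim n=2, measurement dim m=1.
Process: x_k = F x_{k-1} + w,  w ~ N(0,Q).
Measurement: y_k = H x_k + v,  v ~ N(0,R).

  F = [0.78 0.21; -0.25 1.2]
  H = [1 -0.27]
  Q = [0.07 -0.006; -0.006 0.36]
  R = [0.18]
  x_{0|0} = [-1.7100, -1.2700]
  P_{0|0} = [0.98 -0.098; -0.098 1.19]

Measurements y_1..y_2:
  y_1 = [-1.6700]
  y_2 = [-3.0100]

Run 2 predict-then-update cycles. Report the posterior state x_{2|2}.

x_post = [-2.4751, -0.6592]

step 1: x^-=[-1.6005, -1.0965]  P^-=[0.6866 0.0162; 0.0162 2.1936]  S=[1.0178]  K=[0.6703; -0.5660]  nu=[-0.3656]  x^+=[-1.8455, -0.8896]  P^+=[0.2293 0.4024; 0.4024 1.8676]
step 2: x^-=[-1.6263, -0.6061]  P^-=[0.4237 0.7754; 0.7754 2.8222]  S=[0.3907]  K=[0.5485; 0.0343]  nu=[-1.5473]  x^+=[-2.4751, -0.6592]  P^+=[0.3061 0.7680; 0.7680 2.8218]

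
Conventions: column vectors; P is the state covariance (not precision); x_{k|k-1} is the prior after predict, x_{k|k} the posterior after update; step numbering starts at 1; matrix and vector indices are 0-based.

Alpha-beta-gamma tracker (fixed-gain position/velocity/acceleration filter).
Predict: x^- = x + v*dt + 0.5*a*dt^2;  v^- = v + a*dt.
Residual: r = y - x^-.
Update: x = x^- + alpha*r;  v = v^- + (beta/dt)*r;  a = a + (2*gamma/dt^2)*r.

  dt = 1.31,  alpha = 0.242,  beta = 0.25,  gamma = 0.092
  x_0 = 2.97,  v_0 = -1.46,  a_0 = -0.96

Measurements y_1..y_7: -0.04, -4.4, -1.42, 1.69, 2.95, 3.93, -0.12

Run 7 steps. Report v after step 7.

step 1: x_pred=0.2337  r=-0.2737  x^+=0.1674  v^+=-2.7698  a^+=-0.9893
step 2: x_pred=-4.3099  r=-0.0901  x^+=-4.3317  v^+=-4.0831  a^+=-0.9990
step 3: x_pred=-10.5377  r=9.1177  x^+=-8.3312  v^+=-3.6517  a^+=-0.0214
step 4: x_pred=-13.1334  r=14.8234  x^+=-9.5461  v^+=-0.8509  a^+=1.5680
step 5: x_pred=-9.3154  r=12.2654  x^+=-6.3471  v^+=3.5439  a^+=2.8830
step 6: x_pred=0.7691  r=3.1609  x^+=1.5341  v^+=7.9239  a^+=3.2220
step 7: x_pred=14.6790  r=-14.7990  x^+=11.0976  v^+=9.3204  a^+=1.6352

v_post = 9.3204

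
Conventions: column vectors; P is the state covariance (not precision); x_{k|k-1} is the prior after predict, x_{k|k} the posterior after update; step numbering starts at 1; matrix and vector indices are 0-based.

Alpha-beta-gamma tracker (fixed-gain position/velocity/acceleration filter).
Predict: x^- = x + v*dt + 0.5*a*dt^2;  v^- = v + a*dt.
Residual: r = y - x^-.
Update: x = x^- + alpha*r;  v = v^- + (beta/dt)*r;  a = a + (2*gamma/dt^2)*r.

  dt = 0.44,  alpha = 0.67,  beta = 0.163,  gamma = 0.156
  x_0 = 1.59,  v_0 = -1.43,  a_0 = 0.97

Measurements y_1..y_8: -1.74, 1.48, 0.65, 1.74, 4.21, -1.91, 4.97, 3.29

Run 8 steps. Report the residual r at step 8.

resid = -2.8143

step 1: x_pred=1.0547  r=-2.7947  x^+=-0.8178  v^+=-2.0385  a^+=-3.5338
step 2: x_pred=-2.0568  r=3.5368  x^+=0.3129  v^+=-2.2832  a^+=2.1659
step 3: x_pred=-0.4821  r=1.1321  x^+=0.2764  v^+=-0.9108  a^+=3.9903
step 4: x_pred=0.2619  r=1.4781  x^+=1.2522  v^+=1.3925  a^+=6.3724
step 5: x_pred=2.4818  r=1.7282  x^+=3.6397  v^+=4.8366  a^+=9.1575
step 6: x_pred=6.6542  r=-8.5642  x^+=0.9162  v^+=5.6932  a^+=-4.6443
step 7: x_pred=2.9716  r=1.9984  x^+=4.3105  v^+=4.3900  a^+=-1.4238
step 8: x_pred=6.1043  r=-2.8143  x^+=4.2187  v^+=2.7209  a^+=-5.9593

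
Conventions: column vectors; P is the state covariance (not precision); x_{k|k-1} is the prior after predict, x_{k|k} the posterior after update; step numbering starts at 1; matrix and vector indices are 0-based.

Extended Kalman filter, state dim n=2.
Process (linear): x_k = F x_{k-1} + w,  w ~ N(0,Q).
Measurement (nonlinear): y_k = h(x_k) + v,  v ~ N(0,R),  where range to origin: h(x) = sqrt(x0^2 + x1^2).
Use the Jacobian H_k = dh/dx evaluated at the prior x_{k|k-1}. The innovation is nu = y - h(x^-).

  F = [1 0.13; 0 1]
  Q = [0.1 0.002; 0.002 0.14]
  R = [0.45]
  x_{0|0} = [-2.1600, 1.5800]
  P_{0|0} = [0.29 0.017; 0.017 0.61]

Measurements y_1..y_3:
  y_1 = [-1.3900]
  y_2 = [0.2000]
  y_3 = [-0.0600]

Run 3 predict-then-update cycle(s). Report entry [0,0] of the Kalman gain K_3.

K[0,0] = -0.4091

step 1: x^-=[-1.9546, 1.5800]  P^-=[0.4047 0.0983; 0.0983 0.7500]  H_jac=[-0.7777 0.6286]  S=[0.8951]  K=[-0.2826; 0.4414]  nu=[-3.9033]  x^+=[-0.8515, -0.1427]  P^+=[0.3332 0.2099; 0.2099 0.5756]
step 2: x^-=[-0.8700, -0.1427]  P^-=[0.4976 0.2868; 0.2868 0.7156]  H_jac=[-0.9868 -0.1619]  S=[1.0449]  K=[-0.5143; -0.3817]  nu=[-0.6816]  x^+=[-0.5194, 0.1175]  P^+=[0.2211 0.0816; 0.0816 0.5634]
step 3: x^-=[-0.5042, 0.1175]  P^-=[0.3519 0.1569; 0.1569 0.7034]  H_jac=[-0.9739 0.2269]  S=[0.7507]  K=[-0.4091; 0.0091]  nu=[-0.5777]  x^+=[-0.2678, 0.1122]  P^+=[0.2262 0.1597; 0.1597 0.7033]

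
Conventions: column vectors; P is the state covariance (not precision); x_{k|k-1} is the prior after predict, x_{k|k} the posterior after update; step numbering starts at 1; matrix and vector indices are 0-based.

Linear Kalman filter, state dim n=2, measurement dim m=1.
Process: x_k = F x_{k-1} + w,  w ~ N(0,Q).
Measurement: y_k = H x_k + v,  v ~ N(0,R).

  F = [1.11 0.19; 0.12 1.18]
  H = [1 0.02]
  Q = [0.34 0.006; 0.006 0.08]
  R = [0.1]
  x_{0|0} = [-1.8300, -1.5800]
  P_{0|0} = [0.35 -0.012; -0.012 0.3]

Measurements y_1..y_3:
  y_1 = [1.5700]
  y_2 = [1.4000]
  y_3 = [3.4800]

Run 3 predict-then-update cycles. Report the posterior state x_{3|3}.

step 1: x^-=[-2.3315, -2.0840]  P^-=[0.7770 0.1039; 0.1039 0.4994]  S=[0.8814]  K=[0.8840; 0.1292]  nu=[3.9432]  x^+=[1.1541, -1.5745]  P^+=[0.0883 0.0032; 0.0032 0.4846]
step 2: x^-=[0.9819, -1.7194]  P^-=[0.4677 0.1307; 0.1307 0.7570]  S=[0.5732]  K=[0.8205; 0.2545]  nu=[0.4525]  x^+=[1.3531, -1.6043]  P^+=[0.0818 0.0110; 0.0110 0.7199]
step 3: x^-=[1.1972, -1.7307]  P^-=[0.4715 0.1930; 0.1930 1.0867]  S=[0.5796]  K=[0.8201; 0.3705]  nu=[2.3174]  x^+=[3.0976, -0.8721]  P^+=[0.0817 0.0169; 0.0169 1.0071]

x_post = [3.0976, -0.8721]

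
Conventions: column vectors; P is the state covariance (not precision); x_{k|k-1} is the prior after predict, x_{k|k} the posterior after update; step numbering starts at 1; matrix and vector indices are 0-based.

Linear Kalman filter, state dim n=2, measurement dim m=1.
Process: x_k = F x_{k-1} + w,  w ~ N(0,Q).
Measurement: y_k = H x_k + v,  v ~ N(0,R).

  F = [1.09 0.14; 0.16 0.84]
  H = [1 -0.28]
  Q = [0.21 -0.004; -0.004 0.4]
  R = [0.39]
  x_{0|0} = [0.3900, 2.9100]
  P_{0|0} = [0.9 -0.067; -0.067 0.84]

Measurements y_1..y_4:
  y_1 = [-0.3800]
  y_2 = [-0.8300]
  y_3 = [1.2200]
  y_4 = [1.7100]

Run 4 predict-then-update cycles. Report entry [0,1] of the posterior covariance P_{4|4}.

step 1: x^-=[0.8325, 2.5068]  P^-=[1.2753 0.1889; 0.1889 0.9977]  S=[1.6377]  K=[0.7464; -0.0552]  nu=[-0.5106]  x^+=[0.4514, 2.5350]  P^+=[0.3629 0.2564; 0.2564 0.9927]
step 2: x^-=[0.8469, 2.2016]  P^-=[0.7389 0.4166; 0.4166 1.1787]  S=[0.9880]  K=[0.6298; 0.0876]  nu=[-1.0605]  x^+=[0.1791, 2.1088]  P^+=[0.3470 0.3621; 0.3621 1.1711]
step 3: x^-=[0.4904, 1.8000]  P^-=[0.7557 0.5339; 0.5339 1.3325]  S=[0.9512]  K=[0.6373; 0.1690]  nu=[1.2336]  x^+=[1.2766, 2.0085]  P^+=[0.3694 0.4314; 0.4314 1.3054]
step 4: x^-=[1.6727, 1.8914]  P^-=[0.8061 0.6186; 0.6186 1.4465]  S=[0.9631]  K=[0.6571; 0.2218]  nu=[0.5669]  x^+=[2.0452, 2.0171]  P^+=[0.3902 0.4782; 0.4782 1.3991]

P_post[0,1] = 0.4782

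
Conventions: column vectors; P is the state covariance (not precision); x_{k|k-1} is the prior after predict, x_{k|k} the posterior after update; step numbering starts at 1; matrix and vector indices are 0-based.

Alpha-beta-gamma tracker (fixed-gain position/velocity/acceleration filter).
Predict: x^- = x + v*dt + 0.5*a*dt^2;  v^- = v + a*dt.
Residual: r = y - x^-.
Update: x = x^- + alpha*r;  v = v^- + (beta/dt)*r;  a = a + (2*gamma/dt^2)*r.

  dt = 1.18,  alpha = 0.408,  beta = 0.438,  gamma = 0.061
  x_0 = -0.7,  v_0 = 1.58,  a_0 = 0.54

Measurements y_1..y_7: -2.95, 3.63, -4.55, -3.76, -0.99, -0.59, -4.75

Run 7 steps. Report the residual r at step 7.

resid = -1.2361

step 1: x_pred=1.5403  r=-4.4903  x^+=-0.2917  v^+=0.5504  a^+=0.1466
step 2: x_pred=0.4598  r=3.1702  x^+=1.7533  v^+=1.9001  a^+=0.4243
step 3: x_pred=4.2908  r=-8.8408  x^+=0.6838  v^+=-0.8808  a^+=-0.3503
step 4: x_pred=-0.5994  r=-3.1606  x^+=-1.8889  v^+=-2.4673  a^+=-0.6272
step 5: x_pred=-5.2370  r=4.2470  x^+=-3.5042  v^+=-1.6310  a^+=-0.2551
step 6: x_pred=-5.6064  r=5.0164  x^+=-3.5597  v^+=-0.0700  a^+=0.1844
step 7: x_pred=-3.5139  r=-1.2361  x^+=-4.0182  v^+=-0.3112  a^+=0.0761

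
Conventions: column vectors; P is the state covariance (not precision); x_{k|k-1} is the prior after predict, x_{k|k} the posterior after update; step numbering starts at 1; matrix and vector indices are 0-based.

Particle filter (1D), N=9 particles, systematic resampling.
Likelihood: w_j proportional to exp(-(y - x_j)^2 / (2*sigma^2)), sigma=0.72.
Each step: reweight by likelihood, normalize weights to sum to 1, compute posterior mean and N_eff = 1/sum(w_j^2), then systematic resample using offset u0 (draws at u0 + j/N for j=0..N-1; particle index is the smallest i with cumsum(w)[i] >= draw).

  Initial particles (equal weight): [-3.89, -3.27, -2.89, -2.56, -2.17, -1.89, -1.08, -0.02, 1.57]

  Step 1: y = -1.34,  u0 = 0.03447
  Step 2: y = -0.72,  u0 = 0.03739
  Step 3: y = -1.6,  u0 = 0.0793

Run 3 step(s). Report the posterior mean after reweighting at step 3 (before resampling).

step 1: w=[0.0007, 0.0100, 0.0358, 0.0865, 0.1871, 0.2715, 0.3406, 0.0677, 0.0001]  mean=-1.6485  Neff=4.1988  idx=[2, 4, 4, 5, 5, 5, 6, 6, 6]
step 2: w=[0.0029, 0.0354, 0.0354, 0.0717, 0.0717, 0.0717, 0.2371, 0.2371, 0.2371]  mean=-1.3366  Neff=5.3604  idx=[1, 4, 5, 6, 6, 7, 7, 8, 8]
step 3: w=[0.1016, 0.1281, 0.1281, 0.1070, 0.1070, 0.1070, 0.1070, 0.1070, 0.1070]  mean=-1.3982  Neff=8.9382  idx=[0, 1, 2, 3, 4, 5, 6, 7, 8]

post_mean = -1.3982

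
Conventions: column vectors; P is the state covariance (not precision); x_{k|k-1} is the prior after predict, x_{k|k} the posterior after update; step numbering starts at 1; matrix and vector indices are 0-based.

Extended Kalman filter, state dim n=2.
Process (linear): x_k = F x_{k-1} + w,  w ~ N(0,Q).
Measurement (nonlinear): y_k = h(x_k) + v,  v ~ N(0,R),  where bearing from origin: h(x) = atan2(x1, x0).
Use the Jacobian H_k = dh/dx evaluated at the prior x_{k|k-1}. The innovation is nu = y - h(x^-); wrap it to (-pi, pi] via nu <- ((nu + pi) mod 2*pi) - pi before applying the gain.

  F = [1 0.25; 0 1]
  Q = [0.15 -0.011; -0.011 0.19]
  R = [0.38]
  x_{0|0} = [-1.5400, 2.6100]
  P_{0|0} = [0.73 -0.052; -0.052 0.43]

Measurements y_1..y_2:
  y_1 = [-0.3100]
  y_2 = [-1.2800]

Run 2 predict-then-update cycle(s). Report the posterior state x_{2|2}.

step 1: x^-=[-0.8875, 2.6100]  P^-=[0.8809 0.0445; 0.0445 0.6200]  H_jac=[-0.3434 -0.1168]  S=[0.4959]  K=[-0.6205; -0.1768]  nu=[-2.2086]  x^+=[0.4829, 3.0005]  P^+=[0.6899 -0.0099; -0.0099 0.6045]
step 2: x^-=[1.2330, 3.0005]  P^-=[0.8728 0.1302; 0.1302 0.7945]  H_jac=[-0.2851 0.1172]  S=[0.4532]  K=[-0.5155; 0.1235]  nu=[-2.4609]  x^+=[2.5016, 2.6966]  P^+=[0.7524 0.1591; 0.1591 0.7876]

x_post = [2.5016, 2.6966]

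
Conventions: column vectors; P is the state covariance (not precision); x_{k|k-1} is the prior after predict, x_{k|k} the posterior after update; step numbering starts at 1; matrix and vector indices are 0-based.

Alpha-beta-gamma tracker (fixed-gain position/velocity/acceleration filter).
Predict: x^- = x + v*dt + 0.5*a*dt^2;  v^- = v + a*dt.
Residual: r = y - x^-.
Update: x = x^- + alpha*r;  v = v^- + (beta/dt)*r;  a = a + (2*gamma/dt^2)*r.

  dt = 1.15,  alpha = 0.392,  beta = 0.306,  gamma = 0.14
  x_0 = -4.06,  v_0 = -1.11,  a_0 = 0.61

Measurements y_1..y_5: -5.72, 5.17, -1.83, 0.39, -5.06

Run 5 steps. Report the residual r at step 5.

step 1: x_pred=-4.9331  r=-0.7869  x^+=-5.2416  v^+=-0.6179  a^+=0.4434
step 2: x_pred=-5.6589  r=10.8289  x^+=-1.4140  v^+=2.7735  a^+=2.7361
step 3: x_pred=3.5848  r=-5.4148  x^+=1.4622  v^+=4.4792  a^+=1.5897
step 4: x_pred=7.6645  r=-7.2745  x^+=4.8129  v^+=4.3717  a^+=0.0495
step 5: x_pred=9.8731  r=-14.9331  x^+=4.0193  v^+=0.4552  a^+=-3.1121

resid = -14.9331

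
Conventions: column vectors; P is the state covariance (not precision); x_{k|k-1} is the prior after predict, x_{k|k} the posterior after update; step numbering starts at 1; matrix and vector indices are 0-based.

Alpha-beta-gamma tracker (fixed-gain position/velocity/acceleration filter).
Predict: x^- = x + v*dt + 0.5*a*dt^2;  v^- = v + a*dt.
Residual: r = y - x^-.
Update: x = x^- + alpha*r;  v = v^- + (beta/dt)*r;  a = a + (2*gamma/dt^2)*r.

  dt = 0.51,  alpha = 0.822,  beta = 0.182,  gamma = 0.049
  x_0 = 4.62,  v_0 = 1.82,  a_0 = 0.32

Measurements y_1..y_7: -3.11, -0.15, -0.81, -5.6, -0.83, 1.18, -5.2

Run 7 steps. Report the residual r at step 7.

resid = -4.7436

step 1: x_pred=5.5898  r=-8.6998  x^+=-1.5614  v^+=-1.1214  a^+=-2.9579
step 2: x_pred=-2.5180  r=2.3680  x^+=-0.5715  v^+=-1.7849  a^+=-2.0657
step 3: x_pred=-1.7505  r=0.9405  x^+=-0.9774  v^+=-2.5028  a^+=-1.7113
step 4: x_pred=-2.4764  r=-3.1236  x^+=-5.0440  v^+=-4.4903  a^+=-2.8882
step 5: x_pred=-7.7096  r=6.8796  x^+=-2.0546  v^+=-3.5082  a^+=-0.2961
step 6: x_pred=-3.8823  r=5.0623  x^+=0.2789  v^+=-1.8527  a^+=1.6112
step 7: x_pred=-0.4564  r=-4.7436  x^+=-4.3556  v^+=-2.7238  a^+=-0.1761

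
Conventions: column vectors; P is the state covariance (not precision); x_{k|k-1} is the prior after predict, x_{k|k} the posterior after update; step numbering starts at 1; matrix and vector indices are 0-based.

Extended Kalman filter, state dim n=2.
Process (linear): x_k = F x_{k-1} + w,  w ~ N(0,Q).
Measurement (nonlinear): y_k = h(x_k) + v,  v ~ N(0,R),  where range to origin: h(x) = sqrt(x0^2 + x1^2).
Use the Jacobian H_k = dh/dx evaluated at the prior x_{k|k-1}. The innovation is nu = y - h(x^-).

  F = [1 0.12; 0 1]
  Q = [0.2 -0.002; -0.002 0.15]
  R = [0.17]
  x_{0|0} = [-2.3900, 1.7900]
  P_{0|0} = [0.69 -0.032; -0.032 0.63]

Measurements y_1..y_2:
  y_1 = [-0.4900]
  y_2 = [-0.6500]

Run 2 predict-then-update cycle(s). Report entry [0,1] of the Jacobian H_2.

step 1: x^-=[-2.1752, 1.7900]  P^-=[0.8914 0.0416; 0.0416 0.7800]  H_jac=[-0.7722 0.6354]  S=[0.9756]  K=[-0.6784; 0.4751]  nu=[-3.3070]  x^+=[0.0684, 0.2188]  P^+=[0.4424 0.3561; 0.3561 0.5598]
step 2: x^-=[0.0946, 0.2188]  P^-=[0.7359 0.4212; 0.4212 0.7098]  H_jac=[0.3969 0.9179]  S=[1.1908]  K=[0.5700; 0.6875]  nu=[-0.8884]  x^+=[-0.4117, -0.3920]  P^+=[0.3491 -0.0454; -0.0454 0.1470]

H_jac[0,1] = 0.9179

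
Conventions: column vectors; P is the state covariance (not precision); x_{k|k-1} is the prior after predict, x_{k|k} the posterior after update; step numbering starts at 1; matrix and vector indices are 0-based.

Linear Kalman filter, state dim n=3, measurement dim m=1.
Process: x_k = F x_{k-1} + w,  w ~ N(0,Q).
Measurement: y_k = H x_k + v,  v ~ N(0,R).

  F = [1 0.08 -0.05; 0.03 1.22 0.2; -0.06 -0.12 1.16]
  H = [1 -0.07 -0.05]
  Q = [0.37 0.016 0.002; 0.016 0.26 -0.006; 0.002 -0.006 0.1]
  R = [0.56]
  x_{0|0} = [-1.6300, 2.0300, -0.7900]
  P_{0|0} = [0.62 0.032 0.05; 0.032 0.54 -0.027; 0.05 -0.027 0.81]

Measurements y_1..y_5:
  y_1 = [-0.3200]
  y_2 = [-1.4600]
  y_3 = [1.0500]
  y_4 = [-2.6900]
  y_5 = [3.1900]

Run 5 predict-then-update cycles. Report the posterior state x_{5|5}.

x_post = [1.5277, 4.1006, -4.0950]

step 1: x^-=[-1.4281, 2.2697, -1.0622]  P^-=[0.9958 0.1295 -0.0359; 0.1295 1.0865 0.0629; -0.0359 0.0629 1.2010]  S=[1.5500]  K=[0.6378; 0.0324; -0.0647]  nu=[1.2139]  x^+=[-0.6539, 2.3091, -1.1408]  P^+=[0.3654 0.0974 0.0281; 0.0974 1.0848 0.0661; 0.0281 0.0661 1.1945]
step 2: x^-=[-0.4122, 2.5693, -1.5611]  P^-=[0.7575 0.2426 -0.0726; 0.2426 1.9625 0.1968; -0.0726 0.1968 1.7033]  S=[1.3061]  K=[0.5698; 0.0730; -0.1313]  nu=[-0.9460]  x^+=[-0.9512, 2.5002, -1.4369]  P^+=[0.3335 0.1882 0.0252; 0.1882 1.9555 0.2093; 0.0252 0.2093 1.6808]
step 3: x^-=[-0.6793, 2.7343, -1.9098]  P^-=[0.7462 0.4257 -0.1078; 0.4257 3.3544 0.3744; -0.1078 0.3744 2.3320]  S=[1.2822]  K=[0.5629; 0.1343; -0.1955]  nu=[1.8253]  x^+=[0.3481, 2.9795, -2.2665]  P^+=[0.3399 0.3288 0.0333; 0.3288 3.3313 0.4080; 0.0333 0.4080 2.2830]
step 4: x^-=[0.6998, 3.1921, -3.0076]  P^-=[0.7829 0.7187 -0.1448; 0.7187 5.5334 0.5785; -0.1448 0.5785 3.1077]  S=[1.2957]  K=[0.5710; 0.2334; -0.2629]  nu=[-3.3167]  x^+=[-1.1941, 2.4181, -2.1355]  P^+=[0.3605 0.5460 0.0497; 0.5460 5.4629 0.6580; 0.0497 0.6580 3.0181]
step 5: x^-=[-0.8939, 2.4871, -2.6957]  P^-=[0.8501 1.1775 -0.1924; 1.1775 8.8736 0.7684; -0.1924 0.7684 4.0588]  S=[1.3235]  K=[0.5873; 0.3913; -0.3394]  nu=[4.1232]  x^+=[1.5277, 4.1006, -4.0950]  P^+=[0.3936 0.8733 0.0714; 0.8733 8.6710 0.9441; 0.0714 0.9441 3.9064]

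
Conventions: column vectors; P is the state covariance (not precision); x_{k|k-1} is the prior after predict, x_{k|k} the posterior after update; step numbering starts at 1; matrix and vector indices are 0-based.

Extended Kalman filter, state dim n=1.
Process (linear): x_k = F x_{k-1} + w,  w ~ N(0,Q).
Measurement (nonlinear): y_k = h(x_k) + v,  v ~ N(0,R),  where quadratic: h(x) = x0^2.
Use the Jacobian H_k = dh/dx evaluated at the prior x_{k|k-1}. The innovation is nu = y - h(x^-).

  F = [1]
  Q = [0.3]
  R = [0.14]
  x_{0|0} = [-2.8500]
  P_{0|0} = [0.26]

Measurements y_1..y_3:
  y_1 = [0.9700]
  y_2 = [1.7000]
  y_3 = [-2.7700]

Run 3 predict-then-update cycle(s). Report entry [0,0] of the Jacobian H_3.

step 1: x^-=[-2.8500]  P^-=[0.5600]  H_jac=[-5.7000]  S=[18.3344]  K=[-0.1741]  nu=[-7.1525]  x^+=[-1.6048]  P^+=[0.0043]
step 2: x^-=[-1.6048]  P^-=[0.3043]  H_jac=[-3.2095]  S=[3.2743]  K=[-0.2983]  nu=[-0.8752]  x^+=[-1.3437]  P^+=[0.0130]
step 3: x^-=[-1.3437]  P^-=[0.3130]  H_jac=[-2.6874]  S=[2.4006]  K=[-0.3504]  nu=[-4.5756]  x^+=[0.2596]  P^+=[0.0183]

H_jac[0,0] = -2.6874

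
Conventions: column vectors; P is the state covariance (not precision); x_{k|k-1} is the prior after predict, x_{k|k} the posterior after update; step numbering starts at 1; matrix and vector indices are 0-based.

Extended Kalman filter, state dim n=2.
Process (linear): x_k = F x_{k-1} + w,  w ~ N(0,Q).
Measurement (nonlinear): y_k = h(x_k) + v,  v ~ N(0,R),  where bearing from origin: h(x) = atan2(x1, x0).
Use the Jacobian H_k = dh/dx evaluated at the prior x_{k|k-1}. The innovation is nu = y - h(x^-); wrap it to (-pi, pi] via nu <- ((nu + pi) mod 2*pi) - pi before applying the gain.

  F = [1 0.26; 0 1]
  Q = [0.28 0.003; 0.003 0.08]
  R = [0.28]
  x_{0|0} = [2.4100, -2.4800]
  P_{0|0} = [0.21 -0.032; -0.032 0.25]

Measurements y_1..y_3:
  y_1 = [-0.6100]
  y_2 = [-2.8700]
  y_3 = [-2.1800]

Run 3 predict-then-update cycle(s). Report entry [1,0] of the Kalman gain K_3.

step 1: x^-=[1.7652, -2.4800]  P^-=[0.4903 0.0360; 0.0360 0.3300]  H_jac=[0.2676 0.1905]  S=[0.3308]  K=[0.4174; 0.2192]  nu=[0.3422]  x^+=[1.9080, -2.4050]  P^+=[0.4326 0.0057; 0.0057 0.3141]
step 2: x^-=[1.2828, -2.4050]  P^-=[0.7368 0.0904; 0.0904 0.3941]  H_jac=[0.3237 0.1727]  S=[0.3791]  K=[0.6704; 0.2567]  nu=[-1.7892]  x^+=[0.0832, -2.8643]  P^+=[0.5665 0.0252; 0.0252 0.3691]
step 3: x^-=[-0.6615, -2.8643]  P^-=[0.8845 0.1241; 0.1241 0.4491]  H_jac=[0.3314 -0.0765]  S=[0.3735]  K=[0.7595; 0.0181]  nu=[-0.3822]  x^+=[-0.9518, -2.8712]  P^+=[0.6691 0.1190; 0.1190 0.4490]

K[1,0] = 0.0181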